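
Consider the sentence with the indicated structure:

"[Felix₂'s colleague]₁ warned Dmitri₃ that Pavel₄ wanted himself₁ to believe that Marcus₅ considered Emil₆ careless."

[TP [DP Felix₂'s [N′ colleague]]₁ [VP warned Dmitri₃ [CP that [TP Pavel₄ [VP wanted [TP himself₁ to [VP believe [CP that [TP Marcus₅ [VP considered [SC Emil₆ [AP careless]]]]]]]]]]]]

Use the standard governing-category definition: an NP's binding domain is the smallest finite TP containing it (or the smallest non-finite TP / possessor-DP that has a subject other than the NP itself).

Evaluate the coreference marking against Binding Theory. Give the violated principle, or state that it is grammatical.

The two coindexed NPs are *[Felix₂'s colleague]₁* and *himself₁*.
*himself₁* is an anaphor. Principle A requires it to be bound within its binding domain — the embedded TP, whose subject is Pavel₄.
Within that domain it is c-commanded by *Pavel₄*, which does not share its index.
*[Felix₂'s colleague]₁* does c-command the anaphor, but from outside its binding domain.
The anaphor is unbound in its domain → Principle A violation.

Principle A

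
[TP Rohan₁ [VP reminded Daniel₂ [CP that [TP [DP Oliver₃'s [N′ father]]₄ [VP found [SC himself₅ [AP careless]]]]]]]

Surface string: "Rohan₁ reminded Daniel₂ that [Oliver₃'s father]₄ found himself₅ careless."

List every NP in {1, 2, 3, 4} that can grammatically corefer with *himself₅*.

*himself* is an anaphor, so Principle A applies: it must be bound in its binding domain.
Binding domain of *himself₅*: the embedded TP, whose subject is [Oliver₃'s father]₄.
*Rohan₁* c-commands the anaphor but is outside its binding domain → cannot satisfy Principle A.
*Daniel₂* c-commands the anaphor but is outside its binding domain → cannot satisfy Principle A.
*Oliver₃* does not c-command the anaphor → cannot bind it.
*[Oliver₃'s father]₄* c-commands the anaphor within its binding domain → licit binder.

{4}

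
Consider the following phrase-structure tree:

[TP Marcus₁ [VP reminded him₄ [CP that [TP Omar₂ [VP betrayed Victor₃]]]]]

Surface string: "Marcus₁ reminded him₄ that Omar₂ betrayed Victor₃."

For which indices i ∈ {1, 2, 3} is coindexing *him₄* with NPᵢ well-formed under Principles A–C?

*him* is a pronoun, so Principle B applies: it must be free in its binding domain.
Binding domain of *him₄*: the matrix TP, whose subject is Marcus₁.
*Marcus₁* c-commands the pronoun within its binding domain → coindexation would violate Principle B.
*Omar₂*: the pronoun c-commands this R-expression → coindexation would violate Principle C on *Omar₂*.
*Victor₃*: the pronoun c-commands this R-expression → coindexation would violate Principle C on *Victor₃*.

none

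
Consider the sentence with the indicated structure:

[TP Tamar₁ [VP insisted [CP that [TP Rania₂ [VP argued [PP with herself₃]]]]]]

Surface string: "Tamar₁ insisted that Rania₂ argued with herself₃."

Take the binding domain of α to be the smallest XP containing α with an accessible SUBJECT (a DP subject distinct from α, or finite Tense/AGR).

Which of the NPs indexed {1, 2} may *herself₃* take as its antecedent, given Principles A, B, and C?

*herself* is an anaphor, so Principle A applies: it must be bound in its binding domain.
Binding domain of *herself₃*: the embedded TP, whose subject is Rania₂.
*Tamar₁* c-commands the anaphor but is outside its binding domain → cannot satisfy Principle A.
*Rania₂* c-commands the anaphor within its binding domain → licit binder.

{2}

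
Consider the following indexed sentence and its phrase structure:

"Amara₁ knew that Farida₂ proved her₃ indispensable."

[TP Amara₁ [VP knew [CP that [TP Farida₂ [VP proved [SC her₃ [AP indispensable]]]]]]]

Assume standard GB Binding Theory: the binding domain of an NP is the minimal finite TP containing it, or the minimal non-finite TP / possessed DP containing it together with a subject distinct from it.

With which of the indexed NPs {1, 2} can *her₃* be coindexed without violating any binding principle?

{1}

*her* is a pronoun, so Principle B applies: it must be free in its binding domain.
Binding domain of *her₃*: the embedded TP, whose subject is Farida₂.
*Amara₁* c-commands the pronoun but from outside its binding domain, and is not c-commanded by it → coindexation permitted.
*Farida₂* c-commands the pronoun within its binding domain → coindexation would violate Principle B.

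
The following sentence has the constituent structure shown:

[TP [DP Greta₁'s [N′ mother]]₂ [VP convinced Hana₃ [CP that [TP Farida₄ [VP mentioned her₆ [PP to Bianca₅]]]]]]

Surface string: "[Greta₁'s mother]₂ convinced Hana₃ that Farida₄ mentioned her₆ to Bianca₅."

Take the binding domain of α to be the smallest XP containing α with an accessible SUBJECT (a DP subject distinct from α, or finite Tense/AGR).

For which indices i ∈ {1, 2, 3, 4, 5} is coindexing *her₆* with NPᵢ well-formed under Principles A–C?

*her* is a pronoun, so Principle B applies: it must be free in its binding domain.
Binding domain of *her₆*: the embedded TP, whose subject is Farida₄.
*Greta₁* and the pronoun do not c-command one another → neither Principle B nor Principle C is at stake; coindexation permitted.
*[Greta₁'s mother]₂* c-commands the pronoun but from outside its binding domain, and is not c-commanded by it → coindexation permitted.
*Hana₃* c-commands the pronoun but from outside its binding domain, and is not c-commanded by it → coindexation permitted.
*Farida₄* c-commands the pronoun within its binding domain → coindexation would violate Principle B.
*Bianca₅*: the pronoun c-commands this R-expression → coindexation would violate Principle C on *Bianca₅*.

{1, 2, 3}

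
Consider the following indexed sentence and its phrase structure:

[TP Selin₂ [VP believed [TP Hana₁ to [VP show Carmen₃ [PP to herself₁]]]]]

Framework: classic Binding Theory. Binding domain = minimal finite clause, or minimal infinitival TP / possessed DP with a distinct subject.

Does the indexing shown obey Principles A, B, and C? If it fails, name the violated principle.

The two coindexed NPs are *Hana₁* and *herself₁*.
*herself₁* is an anaphor; its binding domain is the embedded TP, whose subject is Hana₁. *Hana₁* c-commands it within that domain and shares its index, so Principle A is satisfied.
*Hana₁* is an R-expression; *herself₁* does not c-command it, and no other NP shares its index, so Principle C is satisfied.
All principles are respected.

grammatical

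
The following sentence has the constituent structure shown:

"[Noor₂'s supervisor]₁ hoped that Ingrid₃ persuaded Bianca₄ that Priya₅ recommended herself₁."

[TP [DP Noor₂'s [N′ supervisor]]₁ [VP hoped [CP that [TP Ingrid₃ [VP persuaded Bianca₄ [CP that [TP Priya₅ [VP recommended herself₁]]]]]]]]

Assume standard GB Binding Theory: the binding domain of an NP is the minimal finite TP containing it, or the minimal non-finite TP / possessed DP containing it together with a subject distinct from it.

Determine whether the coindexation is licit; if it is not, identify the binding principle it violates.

Principle A

The two coindexed NPs are *[Noor₂'s supervisor]₁* and *herself₁*.
*herself₁* is an anaphor. Principle A requires it to be bound within its binding domain — the embedded TP, whose subject is Priya₅.
Within that domain it is c-commanded by *Priya₅*, which does not share its index.
*[Noor₂'s supervisor]₁* does c-command the anaphor, but from outside its binding domain.
The anaphor is unbound in its domain → Principle A violation.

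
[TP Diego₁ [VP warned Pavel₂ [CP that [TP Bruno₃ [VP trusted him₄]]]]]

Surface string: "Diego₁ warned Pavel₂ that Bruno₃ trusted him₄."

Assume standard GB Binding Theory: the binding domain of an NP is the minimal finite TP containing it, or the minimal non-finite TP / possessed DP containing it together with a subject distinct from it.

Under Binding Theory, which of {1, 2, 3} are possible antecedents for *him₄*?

*him* is a pronoun, so Principle B applies: it must be free in its binding domain.
Binding domain of *him₄*: the embedded TP, whose subject is Bruno₃.
*Diego₁* c-commands the pronoun but from outside its binding domain, and is not c-commanded by it → coindexation permitted.
*Pavel₂* c-commands the pronoun but from outside its binding domain, and is not c-commanded by it → coindexation permitted.
*Bruno₃* c-commands the pronoun within its binding domain → coindexation would violate Principle B.

{1, 2}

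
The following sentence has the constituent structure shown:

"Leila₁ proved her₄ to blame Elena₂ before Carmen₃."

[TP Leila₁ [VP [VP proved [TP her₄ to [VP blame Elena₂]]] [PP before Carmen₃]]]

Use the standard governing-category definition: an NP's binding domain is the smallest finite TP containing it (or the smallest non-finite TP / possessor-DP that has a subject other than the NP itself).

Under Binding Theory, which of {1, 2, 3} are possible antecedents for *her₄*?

*her* is a pronoun, so Principle B applies: it must be free in its binding domain.
Binding domain of *her₄*: the matrix TP, whose subject is Leila₁.
*Leila₁* c-commands the pronoun within its binding domain → coindexation would violate Principle B.
*Elena₂*: the pronoun c-commands this R-expression → coindexation would violate Principle C on *Elena₂*.
*Carmen₃* and the pronoun do not c-command one another → neither Principle B nor Principle C is at stake; coindexation permitted.

{3}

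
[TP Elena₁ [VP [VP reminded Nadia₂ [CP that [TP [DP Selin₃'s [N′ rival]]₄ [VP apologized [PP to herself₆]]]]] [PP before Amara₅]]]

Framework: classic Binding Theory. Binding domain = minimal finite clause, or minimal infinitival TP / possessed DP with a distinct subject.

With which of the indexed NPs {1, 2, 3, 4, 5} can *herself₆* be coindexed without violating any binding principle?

{4}

*herself* is an anaphor, so Principle A applies: it must be bound in its binding domain.
Binding domain of *herself₆*: the embedded TP, whose subject is [Selin₃'s rival]₄.
*Elena₁* c-commands the anaphor but is outside its binding domain → cannot satisfy Principle A.
*Nadia₂* c-commands the anaphor but is outside its binding domain → cannot satisfy Principle A.
*Selin₃* does not c-command the anaphor → cannot bind it.
*[Selin₃'s rival]₄* c-commands the anaphor within its binding domain → licit binder.
*Amara₅* does not c-command the anaphor → cannot bind it.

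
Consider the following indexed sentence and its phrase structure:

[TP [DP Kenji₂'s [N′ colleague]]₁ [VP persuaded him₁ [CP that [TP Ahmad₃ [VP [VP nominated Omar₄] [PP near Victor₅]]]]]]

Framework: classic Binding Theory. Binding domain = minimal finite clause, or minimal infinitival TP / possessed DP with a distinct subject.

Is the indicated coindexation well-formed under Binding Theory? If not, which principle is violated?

The two coindexed NPs are *[Kenji₂'s colleague]₁* and *him₁*.
*him₁* is a pronoun. Its binding domain is the matrix TP, whose subject is [Kenji₂'s colleague]₁.
*[Kenji₂'s colleague]₁* c-commands it within that domain and carries the same index.
The pronoun is locally bound → Principle B violation.

Principle B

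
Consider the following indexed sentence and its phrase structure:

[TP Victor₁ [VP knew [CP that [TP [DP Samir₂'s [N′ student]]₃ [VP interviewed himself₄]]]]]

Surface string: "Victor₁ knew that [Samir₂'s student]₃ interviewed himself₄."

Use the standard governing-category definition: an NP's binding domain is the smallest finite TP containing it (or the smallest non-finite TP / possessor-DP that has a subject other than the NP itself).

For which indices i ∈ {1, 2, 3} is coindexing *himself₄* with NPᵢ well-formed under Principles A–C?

*himself* is an anaphor, so Principle A applies: it must be bound in its binding domain.
Binding domain of *himself₄*: the embedded TP, whose subject is [Samir₂'s student]₃.
*Victor₁* c-commands the anaphor but is outside its binding domain → cannot satisfy Principle A.
*Samir₂* does not c-command the anaphor → cannot bind it.
*[Samir₂'s student]₃* c-commands the anaphor within its binding domain → licit binder.

{3}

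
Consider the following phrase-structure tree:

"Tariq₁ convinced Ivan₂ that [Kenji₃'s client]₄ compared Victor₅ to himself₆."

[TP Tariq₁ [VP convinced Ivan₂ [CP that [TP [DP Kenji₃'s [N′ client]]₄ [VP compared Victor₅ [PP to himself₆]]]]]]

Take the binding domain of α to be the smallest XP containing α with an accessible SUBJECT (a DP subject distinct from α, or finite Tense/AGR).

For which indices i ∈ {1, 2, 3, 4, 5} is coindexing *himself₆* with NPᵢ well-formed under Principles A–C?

{4, 5}

*himself* is an anaphor, so Principle A applies: it must be bound in its binding domain.
Binding domain of *himself₆*: the embedded TP, whose subject is [Kenji₃'s client]₄.
*Tariq₁* c-commands the anaphor but is outside its binding domain → cannot satisfy Principle A.
*Ivan₂* c-commands the anaphor but is outside its binding domain → cannot satisfy Principle A.
*Kenji₃* does not c-command the anaphor → cannot bind it.
*[Kenji₃'s client]₄* c-commands the anaphor within its binding domain → licit binder.
*Victor₅* c-commands the anaphor within its binding domain → licit binder.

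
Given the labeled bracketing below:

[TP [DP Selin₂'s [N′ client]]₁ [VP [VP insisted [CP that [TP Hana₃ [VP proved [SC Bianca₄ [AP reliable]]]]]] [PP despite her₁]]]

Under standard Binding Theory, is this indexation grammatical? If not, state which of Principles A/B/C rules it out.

The two coindexed NPs are *[Selin₂'s client]₁* and *her₁*.
*her₁* is a pronoun. Its binding domain is the matrix TP, whose subject is [Selin₂'s client]₁.
*[Selin₂'s client]₁* c-commands it within that domain and carries the same index.
The pronoun is locally bound → Principle B violation.

Principle B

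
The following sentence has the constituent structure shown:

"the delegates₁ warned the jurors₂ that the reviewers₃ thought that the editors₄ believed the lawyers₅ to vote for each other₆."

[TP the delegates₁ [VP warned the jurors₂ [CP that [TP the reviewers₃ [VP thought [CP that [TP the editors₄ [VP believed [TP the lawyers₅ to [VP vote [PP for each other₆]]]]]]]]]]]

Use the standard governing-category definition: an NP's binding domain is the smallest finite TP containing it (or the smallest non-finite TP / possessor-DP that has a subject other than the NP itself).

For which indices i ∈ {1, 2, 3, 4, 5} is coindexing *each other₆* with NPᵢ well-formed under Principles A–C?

*each other* is an anaphor, so Principle A applies: it must be bound in its binding domain.
Binding domain of *each other₆*: the embedded TP, whose subject is the lawyers₅.
*the delegates₁* c-commands the anaphor but is outside its binding domain → cannot satisfy Principle A.
*the jurors₂* c-commands the anaphor but is outside its binding domain → cannot satisfy Principle A.
*the reviewers₃* c-commands the anaphor but is outside its binding domain → cannot satisfy Principle A.
*the editors₄* c-commands the anaphor but is outside its binding domain → cannot satisfy Principle A.
*the lawyers₅* c-commands the anaphor within its binding domain → licit binder.

{5}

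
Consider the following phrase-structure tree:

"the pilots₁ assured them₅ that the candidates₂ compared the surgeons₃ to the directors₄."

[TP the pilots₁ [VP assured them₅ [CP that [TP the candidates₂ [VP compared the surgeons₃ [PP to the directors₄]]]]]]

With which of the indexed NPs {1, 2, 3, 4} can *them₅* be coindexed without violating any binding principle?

*them* is a pronoun, so Principle B applies: it must be free in its binding domain.
Binding domain of *them₅*: the matrix TP, whose subject is the pilots₁.
*the pilots₁* c-commands the pronoun within its binding domain → coindexation would violate Principle B.
*the candidates₂*: the pronoun c-commands this R-expression → coindexation would violate Principle C on *the candidates₂*.
*the surgeons₃*: the pronoun c-commands this R-expression → coindexation would violate Principle C on *the surgeons₃*.
*the directors₄*: the pronoun c-commands this R-expression → coindexation would violate Principle C on *the directors₄*.

none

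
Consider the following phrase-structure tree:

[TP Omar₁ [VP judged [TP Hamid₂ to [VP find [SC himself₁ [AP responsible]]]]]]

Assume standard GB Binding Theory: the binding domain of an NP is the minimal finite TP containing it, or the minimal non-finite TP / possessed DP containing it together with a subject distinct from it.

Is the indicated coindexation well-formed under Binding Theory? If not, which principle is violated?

Principle A

The two coindexed NPs are *Omar₁* and *himself₁*.
*himself₁* is an anaphor. Principle A requires it to be bound within its binding domain — the embedded TP, whose subject is Hamid₂.
Within that domain it is c-commanded by *Hamid₂*, which does not share its index.
*Omar₁* does c-command the anaphor, but from outside its binding domain.
The anaphor is unbound in its domain → Principle A violation.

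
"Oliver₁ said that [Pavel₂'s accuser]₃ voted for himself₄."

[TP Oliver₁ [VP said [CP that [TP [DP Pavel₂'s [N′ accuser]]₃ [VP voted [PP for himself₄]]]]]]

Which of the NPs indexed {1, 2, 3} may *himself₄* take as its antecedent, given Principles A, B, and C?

{3}

*himself* is an anaphor, so Principle A applies: it must be bound in its binding domain.
Binding domain of *himself₄*: the embedded TP, whose subject is [Pavel₂'s accuser]₃.
*Oliver₁* c-commands the anaphor but is outside its binding domain → cannot satisfy Principle A.
*Pavel₂* does not c-command the anaphor → cannot bind it.
*[Pavel₂'s accuser]₃* c-commands the anaphor within its binding domain → licit binder.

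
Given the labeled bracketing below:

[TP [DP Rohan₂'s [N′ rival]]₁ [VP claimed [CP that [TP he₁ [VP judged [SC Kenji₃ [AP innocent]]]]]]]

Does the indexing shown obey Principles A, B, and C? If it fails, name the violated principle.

The two coindexed NPs are *[Rohan₂'s rival]₁* and *he₁*.
*he₁* is a pronoun; nothing c-commands it within its binding domain (the embedded TP.), so Principle B holds trivially.
*[Rohan₂'s rival]₁* is an R-expression; *he₁* does not c-command it, and no other NP shares its index, so Principle C is satisfied.
All principles are respected.

grammatical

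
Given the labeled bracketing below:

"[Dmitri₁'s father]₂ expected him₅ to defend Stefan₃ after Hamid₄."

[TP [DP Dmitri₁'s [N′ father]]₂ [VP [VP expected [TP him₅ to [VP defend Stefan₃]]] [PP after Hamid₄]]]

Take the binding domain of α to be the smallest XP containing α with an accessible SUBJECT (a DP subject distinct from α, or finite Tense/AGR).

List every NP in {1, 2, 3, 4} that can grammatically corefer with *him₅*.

*him* is a pronoun, so Principle B applies: it must be free in its binding domain.
Binding domain of *him₅*: the matrix TP, whose subject is [Dmitri₁'s father]₂.
*Dmitri₁* and the pronoun do not c-command one another → neither Principle B nor Principle C is at stake; coindexation permitted.
*[Dmitri₁'s father]₂* c-commands the pronoun within its binding domain → coindexation would violate Principle B.
*Stefan₃*: the pronoun c-commands this R-expression → coindexation would violate Principle C on *Stefan₃*.
*Hamid₄* and the pronoun do not c-command one another → neither Principle B nor Principle C is at stake; coindexation permitted.

{1, 4}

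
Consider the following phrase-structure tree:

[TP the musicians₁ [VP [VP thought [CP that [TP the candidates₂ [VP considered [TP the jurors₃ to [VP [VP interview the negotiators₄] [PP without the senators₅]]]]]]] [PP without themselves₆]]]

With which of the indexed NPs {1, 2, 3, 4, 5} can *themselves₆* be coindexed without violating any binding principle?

*themselves* is an anaphor, so Principle A applies: it must be bound in its binding domain.
Binding domain of *themselves₆*: the matrix TP, whose subject is the musicians₁.
*the musicians₁* c-commands the anaphor within its binding domain → licit binder.
*the candidates₂* does not c-command the anaphor → cannot bind it.
*the jurors₃* does not c-command the anaphor → cannot bind it.
*the negotiators₄* does not c-command the anaphor → cannot bind it.
*the senators₅* does not c-command the anaphor → cannot bind it.

{1}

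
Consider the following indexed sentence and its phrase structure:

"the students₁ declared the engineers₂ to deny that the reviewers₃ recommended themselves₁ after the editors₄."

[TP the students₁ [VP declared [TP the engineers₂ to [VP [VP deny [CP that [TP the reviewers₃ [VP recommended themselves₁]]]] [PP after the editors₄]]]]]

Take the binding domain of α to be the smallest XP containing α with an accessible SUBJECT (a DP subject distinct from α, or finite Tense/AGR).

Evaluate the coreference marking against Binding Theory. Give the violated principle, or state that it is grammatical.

The two coindexed NPs are *the students₁* and *themselves₁*.
*themselves₁* is an anaphor. Principle A requires it to be bound within its binding domain — the embedded TP, whose subject is the reviewers₃.
Within that domain it is c-commanded by *the reviewers₃*, which does not share its index.
*the students₁* does c-command the anaphor, but from outside its binding domain.
The anaphor is unbound in its domain → Principle A violation.

Principle A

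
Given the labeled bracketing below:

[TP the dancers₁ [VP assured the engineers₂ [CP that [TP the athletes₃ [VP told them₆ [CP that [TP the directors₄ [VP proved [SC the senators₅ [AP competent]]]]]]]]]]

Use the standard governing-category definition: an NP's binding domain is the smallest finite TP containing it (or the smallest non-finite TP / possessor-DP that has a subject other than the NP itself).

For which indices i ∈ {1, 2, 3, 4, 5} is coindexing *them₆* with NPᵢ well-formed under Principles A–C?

{1, 2}

*them* is a pronoun, so Principle B applies: it must be free in its binding domain.
Binding domain of *them₆*: the embedded TP, whose subject is the athletes₃.
*the dancers₁* c-commands the pronoun but from outside its binding domain, and is not c-commanded by it → coindexation permitted.
*the engineers₂* c-commands the pronoun but from outside its binding domain, and is not c-commanded by it → coindexation permitted.
*the athletes₃* c-commands the pronoun within its binding domain → coindexation would violate Principle B.
*the directors₄*: the pronoun c-commands this R-expression → coindexation would violate Principle C on *the directors₄*.
*the senators₅*: the pronoun c-commands this R-expression → coindexation would violate Principle C on *the senators₅*.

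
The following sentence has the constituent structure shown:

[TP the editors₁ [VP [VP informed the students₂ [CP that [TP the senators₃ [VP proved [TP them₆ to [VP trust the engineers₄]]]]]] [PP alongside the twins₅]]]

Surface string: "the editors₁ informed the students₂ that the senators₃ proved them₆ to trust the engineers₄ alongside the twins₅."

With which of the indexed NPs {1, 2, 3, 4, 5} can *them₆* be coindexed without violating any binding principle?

*them* is a pronoun, so Principle B applies: it must be free in its binding domain.
Binding domain of *them₆*: the embedded TP, whose subject is the senators₃.
*the editors₁* c-commands the pronoun but from outside its binding domain, and is not c-commanded by it → coindexation permitted.
*the students₂* c-commands the pronoun but from outside its binding domain, and is not c-commanded by it → coindexation permitted.
*the senators₃* c-commands the pronoun within its binding domain → coindexation would violate Principle B.
*the engineers₄*: the pronoun c-commands this R-expression → coindexation would violate Principle C on *the engineers₄*.
*the twins₅* and the pronoun do not c-command one another → neither Principle B nor Principle C is at stake; coindexation permitted.

{1, 2, 5}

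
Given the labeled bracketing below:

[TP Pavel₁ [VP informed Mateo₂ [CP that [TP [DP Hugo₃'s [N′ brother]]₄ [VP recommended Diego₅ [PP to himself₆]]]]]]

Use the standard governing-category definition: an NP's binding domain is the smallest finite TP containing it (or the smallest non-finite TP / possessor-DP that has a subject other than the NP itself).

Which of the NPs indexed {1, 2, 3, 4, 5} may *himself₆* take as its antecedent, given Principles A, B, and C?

{4, 5}

*himself* is an anaphor, so Principle A applies: it must be bound in its binding domain.
Binding domain of *himself₆*: the embedded TP, whose subject is [Hugo₃'s brother]₄.
*Pavel₁* c-commands the anaphor but is outside its binding domain → cannot satisfy Principle A.
*Mateo₂* c-commands the anaphor but is outside its binding domain → cannot satisfy Principle A.
*Hugo₃* does not c-command the anaphor → cannot bind it.
*[Hugo₃'s brother]₄* c-commands the anaphor within its binding domain → licit binder.
*Diego₅* c-commands the anaphor within its binding domain → licit binder.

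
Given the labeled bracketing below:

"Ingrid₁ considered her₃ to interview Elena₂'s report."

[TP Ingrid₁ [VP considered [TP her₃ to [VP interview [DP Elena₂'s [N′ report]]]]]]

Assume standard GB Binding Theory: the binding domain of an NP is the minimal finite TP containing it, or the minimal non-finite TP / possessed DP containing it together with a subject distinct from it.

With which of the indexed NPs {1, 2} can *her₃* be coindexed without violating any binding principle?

none

*her* is a pronoun, so Principle B applies: it must be free in its binding domain.
Binding domain of *her₃*: the matrix TP, whose subject is Ingrid₁.
*Ingrid₁* c-commands the pronoun within its binding domain → coindexation would violate Principle B.
*Elena₂*: the pronoun c-commands this R-expression → coindexation would violate Principle C on *Elena₂*.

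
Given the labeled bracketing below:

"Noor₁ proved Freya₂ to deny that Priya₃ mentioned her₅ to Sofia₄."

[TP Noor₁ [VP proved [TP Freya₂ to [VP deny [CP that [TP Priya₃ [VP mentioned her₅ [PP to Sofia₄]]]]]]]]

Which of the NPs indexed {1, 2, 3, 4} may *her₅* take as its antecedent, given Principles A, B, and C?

{1, 2}

*her* is a pronoun, so Principle B applies: it must be free in its binding domain.
Binding domain of *her₅*: the embedded TP, whose subject is Priya₃.
*Noor₁* c-commands the pronoun but from outside its binding domain, and is not c-commanded by it → coindexation permitted.
*Freya₂* c-commands the pronoun but from outside its binding domain, and is not c-commanded by it → coindexation permitted.
*Priya₃* c-commands the pronoun within its binding domain → coindexation would violate Principle B.
*Sofia₄*: the pronoun c-commands this R-expression → coindexation would violate Principle C on *Sofia₄*.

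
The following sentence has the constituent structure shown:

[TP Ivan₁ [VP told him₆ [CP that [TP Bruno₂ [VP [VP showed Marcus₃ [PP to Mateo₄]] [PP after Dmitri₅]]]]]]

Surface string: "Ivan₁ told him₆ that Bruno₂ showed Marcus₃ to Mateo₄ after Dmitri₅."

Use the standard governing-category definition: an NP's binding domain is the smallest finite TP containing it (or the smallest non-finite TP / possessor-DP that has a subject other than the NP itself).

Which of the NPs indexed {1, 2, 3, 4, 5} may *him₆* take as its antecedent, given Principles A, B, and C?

*him* is a pronoun, so Principle B applies: it must be free in its binding domain.
Binding domain of *him₆*: the matrix TP, whose subject is Ivan₁.
*Ivan₁* c-commands the pronoun within its binding domain → coindexation would violate Principle B.
*Bruno₂*: the pronoun c-commands this R-expression → coindexation would violate Principle C on *Bruno₂*.
*Marcus₃*: the pronoun c-commands this R-expression → coindexation would violate Principle C on *Marcus₃*.
*Mateo₄*: the pronoun c-commands this R-expression → coindexation would violate Principle C on *Mateo₄*.
*Dmitri₅*: the pronoun c-commands this R-expression → coindexation would violate Principle C on *Dmitri₅*.

none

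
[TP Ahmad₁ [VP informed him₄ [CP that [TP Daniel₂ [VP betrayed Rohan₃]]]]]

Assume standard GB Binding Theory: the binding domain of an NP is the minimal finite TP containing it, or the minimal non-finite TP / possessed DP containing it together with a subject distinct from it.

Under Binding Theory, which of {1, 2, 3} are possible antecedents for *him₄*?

*him* is a pronoun, so Principle B applies: it must be free in its binding domain.
Binding domain of *him₄*: the matrix TP, whose subject is Ahmad₁.
*Ahmad₁* c-commands the pronoun within its binding domain → coindexation would violate Principle B.
*Daniel₂*: the pronoun c-commands this R-expression → coindexation would violate Principle C on *Daniel₂*.
*Rohan₃*: the pronoun c-commands this R-expression → coindexation would violate Principle C on *Rohan₃*.

none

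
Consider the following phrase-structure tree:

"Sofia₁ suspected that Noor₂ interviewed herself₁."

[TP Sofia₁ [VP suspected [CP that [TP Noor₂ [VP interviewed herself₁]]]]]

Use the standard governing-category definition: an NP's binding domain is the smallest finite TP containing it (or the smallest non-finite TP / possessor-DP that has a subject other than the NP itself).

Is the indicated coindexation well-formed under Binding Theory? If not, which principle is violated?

The two coindexed NPs are *Sofia₁* and *herself₁*.
*herself₁* is an anaphor. Principle A requires it to be bound within its binding domain — the embedded TP, whose subject is Noor₂.
Within that domain it is c-commanded by *Noor₂*, which does not share its index.
*Sofia₁* does c-command the anaphor, but from outside its binding domain.
The anaphor is unbound in its domain → Principle A violation.

Principle A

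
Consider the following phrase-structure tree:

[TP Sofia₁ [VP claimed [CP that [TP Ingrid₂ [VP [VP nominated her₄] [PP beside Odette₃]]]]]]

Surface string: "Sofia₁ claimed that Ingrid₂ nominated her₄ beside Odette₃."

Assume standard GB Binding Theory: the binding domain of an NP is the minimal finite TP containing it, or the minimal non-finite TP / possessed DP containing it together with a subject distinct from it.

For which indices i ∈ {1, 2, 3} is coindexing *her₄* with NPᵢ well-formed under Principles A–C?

{1, 3}

*her* is a pronoun, so Principle B applies: it must be free in its binding domain.
Binding domain of *her₄*: the embedded TP, whose subject is Ingrid₂.
*Sofia₁* c-commands the pronoun but from outside its binding domain, and is not c-commanded by it → coindexation permitted.
*Ingrid₂* c-commands the pronoun within its binding domain → coindexation would violate Principle B.
*Odette₃* and the pronoun do not c-command one another → neither Principle B nor Principle C is at stake; coindexation permitted.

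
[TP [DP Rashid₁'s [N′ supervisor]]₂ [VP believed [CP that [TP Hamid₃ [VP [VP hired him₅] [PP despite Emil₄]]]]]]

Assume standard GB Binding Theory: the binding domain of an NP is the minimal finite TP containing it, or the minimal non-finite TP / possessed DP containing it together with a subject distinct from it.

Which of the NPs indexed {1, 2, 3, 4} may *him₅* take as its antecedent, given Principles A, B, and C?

*him* is a pronoun, so Principle B applies: it must be free in its binding domain.
Binding domain of *him₅*: the embedded TP, whose subject is Hamid₃.
*Rashid₁* and the pronoun do not c-command one another → neither Principle B nor Principle C is at stake; coindexation permitted.
*[Rashid₁'s supervisor]₂* c-commands the pronoun but from outside its binding domain, and is not c-commanded by it → coindexation permitted.
*Hamid₃* c-commands the pronoun within its binding domain → coindexation would violate Principle B.
*Emil₄* and the pronoun do not c-command one another → neither Principle B nor Principle C is at stake; coindexation permitted.

{1, 2, 4}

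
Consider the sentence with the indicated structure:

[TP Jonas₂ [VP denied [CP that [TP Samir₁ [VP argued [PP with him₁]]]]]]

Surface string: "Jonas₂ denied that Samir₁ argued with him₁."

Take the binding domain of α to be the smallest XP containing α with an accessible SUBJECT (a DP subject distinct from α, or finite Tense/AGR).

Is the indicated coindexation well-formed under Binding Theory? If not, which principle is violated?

The two coindexed NPs are *Samir₁* and *him₁*.
*him₁* is a pronoun. Its binding domain is the embedded TP, whose subject is Samir₁.
*Samir₁* c-commands it within that domain and carries the same index.
The pronoun is locally bound → Principle B violation.

Principle B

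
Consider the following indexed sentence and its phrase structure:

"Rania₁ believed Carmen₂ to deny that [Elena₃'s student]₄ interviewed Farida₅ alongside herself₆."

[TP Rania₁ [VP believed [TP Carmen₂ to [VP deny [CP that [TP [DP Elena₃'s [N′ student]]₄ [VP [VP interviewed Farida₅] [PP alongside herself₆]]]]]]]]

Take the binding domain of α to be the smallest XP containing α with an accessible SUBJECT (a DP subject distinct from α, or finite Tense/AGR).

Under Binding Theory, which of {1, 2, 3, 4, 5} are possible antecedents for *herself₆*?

*herself* is an anaphor, so Principle A applies: it must be bound in its binding domain.
Binding domain of *herself₆*: the embedded TP, whose subject is [Elena₃'s student]₄.
*Rania₁* c-commands the anaphor but is outside its binding domain → cannot satisfy Principle A.
*Carmen₂* c-commands the anaphor but is outside its binding domain → cannot satisfy Principle A.
*Elena₃* does not c-command the anaphor → cannot bind it.
*[Elena₃'s student]₄* c-commands the anaphor within its binding domain → licit binder.
*Farida₅* does not c-command the anaphor → cannot bind it.

{4}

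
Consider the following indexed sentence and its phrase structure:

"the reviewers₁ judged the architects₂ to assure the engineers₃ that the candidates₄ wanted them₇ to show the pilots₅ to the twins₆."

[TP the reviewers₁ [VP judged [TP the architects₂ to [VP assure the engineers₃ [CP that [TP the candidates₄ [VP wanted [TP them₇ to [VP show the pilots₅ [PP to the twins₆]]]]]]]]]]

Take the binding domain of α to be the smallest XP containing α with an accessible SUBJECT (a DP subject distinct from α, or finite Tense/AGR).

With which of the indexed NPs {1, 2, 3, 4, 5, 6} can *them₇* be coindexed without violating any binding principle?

*them* is a pronoun, so Principle B applies: it must be free in its binding domain.
Binding domain of *them₇*: the embedded TP, whose subject is the candidates₄.
*the reviewers₁* c-commands the pronoun but from outside its binding domain, and is not c-commanded by it → coindexation permitted.
*the architects₂* c-commands the pronoun but from outside its binding domain, and is not c-commanded by it → coindexation permitted.
*the engineers₃* c-commands the pronoun but from outside its binding domain, and is not c-commanded by it → coindexation permitted.
*the candidates₄* c-commands the pronoun within its binding domain → coindexation would violate Principle B.
*the pilots₅*: the pronoun c-commands this R-expression → coindexation would violate Principle C on *the pilots₅*.
*the twins₆*: the pronoun c-commands this R-expression → coindexation would violate Principle C on *the twins₆*.

{1, 2, 3}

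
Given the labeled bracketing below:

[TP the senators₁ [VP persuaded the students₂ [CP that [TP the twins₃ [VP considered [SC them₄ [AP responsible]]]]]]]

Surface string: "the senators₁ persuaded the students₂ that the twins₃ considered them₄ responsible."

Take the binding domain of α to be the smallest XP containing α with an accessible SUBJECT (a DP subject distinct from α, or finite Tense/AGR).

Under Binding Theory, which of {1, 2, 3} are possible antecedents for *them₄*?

{1, 2}

*them* is a pronoun, so Principle B applies: it must be free in its binding domain.
Binding domain of *them₄*: the embedded TP, whose subject is the twins₃.
*the senators₁* c-commands the pronoun but from outside its binding domain, and is not c-commanded by it → coindexation permitted.
*the students₂* c-commands the pronoun but from outside its binding domain, and is not c-commanded by it → coindexation permitted.
*the twins₃* c-commands the pronoun within its binding domain → coindexation would violate Principle B.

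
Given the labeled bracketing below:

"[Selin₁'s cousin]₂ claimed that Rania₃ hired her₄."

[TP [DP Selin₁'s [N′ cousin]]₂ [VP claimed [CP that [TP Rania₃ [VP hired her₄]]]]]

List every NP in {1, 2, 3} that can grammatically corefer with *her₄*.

{1, 2}

*her* is a pronoun, so Principle B applies: it must be free in its binding domain.
Binding domain of *her₄*: the embedded TP, whose subject is Rania₃.
*Selin₁* and the pronoun do not c-command one another → neither Principle B nor Principle C is at stake; coindexation permitted.
*[Selin₁'s cousin]₂* c-commands the pronoun but from outside its binding domain, and is not c-commanded by it → coindexation permitted.
*Rania₃* c-commands the pronoun within its binding domain → coindexation would violate Principle B.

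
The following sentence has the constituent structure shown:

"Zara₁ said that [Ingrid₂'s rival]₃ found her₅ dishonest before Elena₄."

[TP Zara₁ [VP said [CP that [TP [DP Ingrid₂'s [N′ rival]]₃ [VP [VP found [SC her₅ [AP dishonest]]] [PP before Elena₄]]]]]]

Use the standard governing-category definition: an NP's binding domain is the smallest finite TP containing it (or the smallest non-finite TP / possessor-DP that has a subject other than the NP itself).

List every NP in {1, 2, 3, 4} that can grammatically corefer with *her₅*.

*her* is a pronoun, so Principle B applies: it must be free in its binding domain.
Binding domain of *her₅*: the embedded TP, whose subject is [Ingrid₂'s rival]₃.
*Zara₁* c-commands the pronoun but from outside its binding domain, and is not c-commanded by it → coindexation permitted.
*Ingrid₂* and the pronoun do not c-command one another → neither Principle B nor Principle C is at stake; coindexation permitted.
*[Ingrid₂'s rival]₃* c-commands the pronoun within its binding domain → coindexation would violate Principle B.
*Elena₄* and the pronoun do not c-command one another → neither Principle B nor Principle C is at stake; coindexation permitted.

{1, 2, 4}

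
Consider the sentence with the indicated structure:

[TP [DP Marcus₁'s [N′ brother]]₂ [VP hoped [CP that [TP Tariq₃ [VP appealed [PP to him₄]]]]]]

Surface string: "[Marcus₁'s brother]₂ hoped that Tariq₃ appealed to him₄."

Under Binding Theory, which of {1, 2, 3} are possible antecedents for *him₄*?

{1, 2}

*him* is a pronoun, so Principle B applies: it must be free in its binding domain.
Binding domain of *him₄*: the embedded TP, whose subject is Tariq₃.
*Marcus₁* and the pronoun do not c-command one another → neither Principle B nor Principle C is at stake; coindexation permitted.
*[Marcus₁'s brother]₂* c-commands the pronoun but from outside its binding domain, and is not c-commanded by it → coindexation permitted.
*Tariq₃* c-commands the pronoun within its binding domain → coindexation would violate Principle B.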